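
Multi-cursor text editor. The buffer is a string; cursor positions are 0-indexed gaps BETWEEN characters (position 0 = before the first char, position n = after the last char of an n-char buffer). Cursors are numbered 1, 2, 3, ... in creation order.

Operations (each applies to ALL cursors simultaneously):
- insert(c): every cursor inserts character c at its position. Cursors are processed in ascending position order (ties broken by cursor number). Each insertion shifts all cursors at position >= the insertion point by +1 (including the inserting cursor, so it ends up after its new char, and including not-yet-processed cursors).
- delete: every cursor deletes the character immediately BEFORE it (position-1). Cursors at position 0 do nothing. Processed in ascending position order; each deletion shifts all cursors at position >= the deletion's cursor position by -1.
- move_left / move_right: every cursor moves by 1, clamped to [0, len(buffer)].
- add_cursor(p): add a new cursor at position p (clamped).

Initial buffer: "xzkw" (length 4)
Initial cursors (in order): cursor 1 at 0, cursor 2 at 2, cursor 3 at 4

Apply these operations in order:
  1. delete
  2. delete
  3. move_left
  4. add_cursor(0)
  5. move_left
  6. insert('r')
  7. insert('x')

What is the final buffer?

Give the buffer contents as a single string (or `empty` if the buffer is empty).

Answer: rrrrxxxx

Derivation:
After op 1 (delete): buffer="xk" (len 2), cursors c1@0 c2@1 c3@2, authorship ..
After op 2 (delete): buffer="" (len 0), cursors c1@0 c2@0 c3@0, authorship 
After op 3 (move_left): buffer="" (len 0), cursors c1@0 c2@0 c3@0, authorship 
After op 4 (add_cursor(0)): buffer="" (len 0), cursors c1@0 c2@0 c3@0 c4@0, authorship 
After op 5 (move_left): buffer="" (len 0), cursors c1@0 c2@0 c3@0 c4@0, authorship 
After op 6 (insert('r')): buffer="rrrr" (len 4), cursors c1@4 c2@4 c3@4 c4@4, authorship 1234
After op 7 (insert('x')): buffer="rrrrxxxx" (len 8), cursors c1@8 c2@8 c3@8 c4@8, authorship 12341234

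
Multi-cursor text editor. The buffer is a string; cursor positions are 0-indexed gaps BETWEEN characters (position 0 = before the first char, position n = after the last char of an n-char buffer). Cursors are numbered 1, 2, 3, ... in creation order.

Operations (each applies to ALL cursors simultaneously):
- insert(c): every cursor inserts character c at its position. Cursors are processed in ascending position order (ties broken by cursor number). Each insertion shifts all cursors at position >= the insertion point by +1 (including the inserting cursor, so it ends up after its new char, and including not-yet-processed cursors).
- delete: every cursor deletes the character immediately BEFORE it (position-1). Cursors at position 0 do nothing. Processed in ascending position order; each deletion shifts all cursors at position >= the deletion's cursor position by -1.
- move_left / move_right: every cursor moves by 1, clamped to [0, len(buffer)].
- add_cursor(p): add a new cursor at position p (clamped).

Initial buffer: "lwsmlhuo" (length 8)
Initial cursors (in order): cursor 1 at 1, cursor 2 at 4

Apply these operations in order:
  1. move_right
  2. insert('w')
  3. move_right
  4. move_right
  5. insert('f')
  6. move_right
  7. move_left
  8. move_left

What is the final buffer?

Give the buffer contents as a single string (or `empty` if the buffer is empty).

Answer: lwwsmflwhufo

Derivation:
After op 1 (move_right): buffer="lwsmlhuo" (len 8), cursors c1@2 c2@5, authorship ........
After op 2 (insert('w')): buffer="lwwsmlwhuo" (len 10), cursors c1@3 c2@7, authorship ..1...2...
After op 3 (move_right): buffer="lwwsmlwhuo" (len 10), cursors c1@4 c2@8, authorship ..1...2...
After op 4 (move_right): buffer="lwwsmlwhuo" (len 10), cursors c1@5 c2@9, authorship ..1...2...
After op 5 (insert('f')): buffer="lwwsmflwhufo" (len 12), cursors c1@6 c2@11, authorship ..1..1.2..2.
After op 6 (move_right): buffer="lwwsmflwhufo" (len 12), cursors c1@7 c2@12, authorship ..1..1.2..2.
After op 7 (move_left): buffer="lwwsmflwhufo" (len 12), cursors c1@6 c2@11, authorship ..1..1.2..2.
After op 8 (move_left): buffer="lwwsmflwhufo" (len 12), cursors c1@5 c2@10, authorship ..1..1.2..2.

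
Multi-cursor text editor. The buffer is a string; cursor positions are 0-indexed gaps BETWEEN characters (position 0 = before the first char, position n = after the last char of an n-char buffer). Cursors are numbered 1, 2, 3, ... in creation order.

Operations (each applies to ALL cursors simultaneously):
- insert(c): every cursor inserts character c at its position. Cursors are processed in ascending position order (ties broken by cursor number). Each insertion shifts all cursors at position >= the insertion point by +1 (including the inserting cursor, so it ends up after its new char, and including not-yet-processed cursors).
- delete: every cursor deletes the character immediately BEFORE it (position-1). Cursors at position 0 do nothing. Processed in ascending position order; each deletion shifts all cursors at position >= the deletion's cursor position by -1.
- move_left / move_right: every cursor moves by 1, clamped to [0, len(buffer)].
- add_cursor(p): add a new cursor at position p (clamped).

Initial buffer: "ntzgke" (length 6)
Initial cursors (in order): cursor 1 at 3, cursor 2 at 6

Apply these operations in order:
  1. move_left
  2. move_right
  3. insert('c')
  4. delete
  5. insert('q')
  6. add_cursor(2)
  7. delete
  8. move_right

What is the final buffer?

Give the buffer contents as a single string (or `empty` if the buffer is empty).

After op 1 (move_left): buffer="ntzgke" (len 6), cursors c1@2 c2@5, authorship ......
After op 2 (move_right): buffer="ntzgke" (len 6), cursors c1@3 c2@6, authorship ......
After op 3 (insert('c')): buffer="ntzcgkec" (len 8), cursors c1@4 c2@8, authorship ...1...2
After op 4 (delete): buffer="ntzgke" (len 6), cursors c1@3 c2@6, authorship ......
After op 5 (insert('q')): buffer="ntzqgkeq" (len 8), cursors c1@4 c2@8, authorship ...1...2
After op 6 (add_cursor(2)): buffer="ntzqgkeq" (len 8), cursors c3@2 c1@4 c2@8, authorship ...1...2
After op 7 (delete): buffer="nzgke" (len 5), cursors c3@1 c1@2 c2@5, authorship .....
After op 8 (move_right): buffer="nzgke" (len 5), cursors c3@2 c1@3 c2@5, authorship .....

Answer: nzgke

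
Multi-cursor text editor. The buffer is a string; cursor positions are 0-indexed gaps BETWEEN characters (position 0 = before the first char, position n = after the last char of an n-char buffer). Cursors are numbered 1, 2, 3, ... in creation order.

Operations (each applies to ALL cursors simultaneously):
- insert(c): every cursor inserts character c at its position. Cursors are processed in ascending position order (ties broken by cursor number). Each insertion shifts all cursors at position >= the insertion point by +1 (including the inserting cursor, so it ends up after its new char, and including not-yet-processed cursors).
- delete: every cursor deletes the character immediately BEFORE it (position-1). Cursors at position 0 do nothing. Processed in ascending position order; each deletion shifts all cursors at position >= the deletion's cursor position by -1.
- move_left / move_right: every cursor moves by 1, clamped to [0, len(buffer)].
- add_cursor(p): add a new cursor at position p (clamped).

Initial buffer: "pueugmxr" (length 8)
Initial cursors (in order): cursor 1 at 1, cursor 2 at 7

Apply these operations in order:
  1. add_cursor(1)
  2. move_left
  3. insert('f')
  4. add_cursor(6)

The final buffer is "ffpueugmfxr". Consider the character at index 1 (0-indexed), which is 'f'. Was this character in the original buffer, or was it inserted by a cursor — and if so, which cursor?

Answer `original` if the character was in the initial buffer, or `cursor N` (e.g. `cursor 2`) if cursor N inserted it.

Answer: cursor 3

Derivation:
After op 1 (add_cursor(1)): buffer="pueugmxr" (len 8), cursors c1@1 c3@1 c2@7, authorship ........
After op 2 (move_left): buffer="pueugmxr" (len 8), cursors c1@0 c3@0 c2@6, authorship ........
After op 3 (insert('f')): buffer="ffpueugmfxr" (len 11), cursors c1@2 c3@2 c2@9, authorship 13......2..
After op 4 (add_cursor(6)): buffer="ffpueugmfxr" (len 11), cursors c1@2 c3@2 c4@6 c2@9, authorship 13......2..
Authorship (.=original, N=cursor N): 1 3 . . . . . . 2 . .
Index 1: author = 3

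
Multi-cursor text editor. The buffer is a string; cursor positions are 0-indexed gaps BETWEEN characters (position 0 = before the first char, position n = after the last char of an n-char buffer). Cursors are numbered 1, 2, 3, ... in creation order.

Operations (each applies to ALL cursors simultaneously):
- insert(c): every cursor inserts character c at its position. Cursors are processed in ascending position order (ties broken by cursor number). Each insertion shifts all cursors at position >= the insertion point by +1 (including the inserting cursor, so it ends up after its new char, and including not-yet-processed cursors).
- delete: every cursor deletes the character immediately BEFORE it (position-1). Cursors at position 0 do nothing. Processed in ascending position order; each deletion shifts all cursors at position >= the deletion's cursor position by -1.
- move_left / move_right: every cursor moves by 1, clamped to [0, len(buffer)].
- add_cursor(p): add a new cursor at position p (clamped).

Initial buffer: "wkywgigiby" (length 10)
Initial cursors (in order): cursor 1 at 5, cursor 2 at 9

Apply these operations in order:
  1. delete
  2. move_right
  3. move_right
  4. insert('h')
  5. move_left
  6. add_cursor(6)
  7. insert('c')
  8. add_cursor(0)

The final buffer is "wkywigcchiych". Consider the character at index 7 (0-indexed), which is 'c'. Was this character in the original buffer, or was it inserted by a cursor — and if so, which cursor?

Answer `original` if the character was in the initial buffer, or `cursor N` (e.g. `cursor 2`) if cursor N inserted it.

Answer: cursor 3

Derivation:
After op 1 (delete): buffer="wkywigiy" (len 8), cursors c1@4 c2@7, authorship ........
After op 2 (move_right): buffer="wkywigiy" (len 8), cursors c1@5 c2@8, authorship ........
After op 3 (move_right): buffer="wkywigiy" (len 8), cursors c1@6 c2@8, authorship ........
After op 4 (insert('h')): buffer="wkywighiyh" (len 10), cursors c1@7 c2@10, authorship ......1..2
After op 5 (move_left): buffer="wkywighiyh" (len 10), cursors c1@6 c2@9, authorship ......1..2
After op 6 (add_cursor(6)): buffer="wkywighiyh" (len 10), cursors c1@6 c3@6 c2@9, authorship ......1..2
After op 7 (insert('c')): buffer="wkywigcchiych" (len 13), cursors c1@8 c3@8 c2@12, authorship ......131..22
After op 8 (add_cursor(0)): buffer="wkywigcchiych" (len 13), cursors c4@0 c1@8 c3@8 c2@12, authorship ......131..22
Authorship (.=original, N=cursor N): . . . . . . 1 3 1 . . 2 2
Index 7: author = 3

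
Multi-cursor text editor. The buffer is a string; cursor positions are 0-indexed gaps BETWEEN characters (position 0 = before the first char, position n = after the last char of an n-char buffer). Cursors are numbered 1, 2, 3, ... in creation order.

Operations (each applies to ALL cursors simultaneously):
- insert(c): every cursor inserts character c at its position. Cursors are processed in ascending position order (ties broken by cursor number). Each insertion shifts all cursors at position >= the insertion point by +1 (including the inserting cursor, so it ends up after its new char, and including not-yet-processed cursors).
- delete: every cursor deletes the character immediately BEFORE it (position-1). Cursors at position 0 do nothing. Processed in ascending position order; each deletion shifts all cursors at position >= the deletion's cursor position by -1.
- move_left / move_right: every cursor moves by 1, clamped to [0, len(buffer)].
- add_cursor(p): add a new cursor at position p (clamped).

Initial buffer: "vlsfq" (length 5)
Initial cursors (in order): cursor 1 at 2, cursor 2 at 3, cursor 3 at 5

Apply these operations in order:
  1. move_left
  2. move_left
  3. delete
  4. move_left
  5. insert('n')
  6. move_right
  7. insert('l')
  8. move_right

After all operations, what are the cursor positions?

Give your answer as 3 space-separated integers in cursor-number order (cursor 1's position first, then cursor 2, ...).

After op 1 (move_left): buffer="vlsfq" (len 5), cursors c1@1 c2@2 c3@4, authorship .....
After op 2 (move_left): buffer="vlsfq" (len 5), cursors c1@0 c2@1 c3@3, authorship .....
After op 3 (delete): buffer="lfq" (len 3), cursors c1@0 c2@0 c3@1, authorship ...
After op 4 (move_left): buffer="lfq" (len 3), cursors c1@0 c2@0 c3@0, authorship ...
After op 5 (insert('n')): buffer="nnnlfq" (len 6), cursors c1@3 c2@3 c3@3, authorship 123...
After op 6 (move_right): buffer="nnnlfq" (len 6), cursors c1@4 c2@4 c3@4, authorship 123...
After op 7 (insert('l')): buffer="nnnllllfq" (len 9), cursors c1@7 c2@7 c3@7, authorship 123.123..
After op 8 (move_right): buffer="nnnllllfq" (len 9), cursors c1@8 c2@8 c3@8, authorship 123.123..

Answer: 8 8 8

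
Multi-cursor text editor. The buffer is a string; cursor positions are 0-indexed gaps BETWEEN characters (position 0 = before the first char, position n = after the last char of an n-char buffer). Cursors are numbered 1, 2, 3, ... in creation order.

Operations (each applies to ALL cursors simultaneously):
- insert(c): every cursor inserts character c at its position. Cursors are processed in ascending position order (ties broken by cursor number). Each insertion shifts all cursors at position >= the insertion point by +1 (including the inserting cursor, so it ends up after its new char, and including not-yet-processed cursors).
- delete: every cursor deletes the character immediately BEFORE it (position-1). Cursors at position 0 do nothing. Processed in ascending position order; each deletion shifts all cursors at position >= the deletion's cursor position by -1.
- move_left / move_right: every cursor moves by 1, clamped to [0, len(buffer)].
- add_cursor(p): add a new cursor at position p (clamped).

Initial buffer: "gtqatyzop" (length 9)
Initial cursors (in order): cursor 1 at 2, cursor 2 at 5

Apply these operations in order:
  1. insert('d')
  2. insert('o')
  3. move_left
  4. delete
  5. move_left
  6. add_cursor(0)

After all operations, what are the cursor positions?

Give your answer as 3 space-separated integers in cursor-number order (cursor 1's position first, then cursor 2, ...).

Answer: 1 5 0

Derivation:
After op 1 (insert('d')): buffer="gtdqatdyzop" (len 11), cursors c1@3 c2@7, authorship ..1...2....
After op 2 (insert('o')): buffer="gtdoqatdoyzop" (len 13), cursors c1@4 c2@9, authorship ..11...22....
After op 3 (move_left): buffer="gtdoqatdoyzop" (len 13), cursors c1@3 c2@8, authorship ..11...22....
After op 4 (delete): buffer="gtoqatoyzop" (len 11), cursors c1@2 c2@6, authorship ..1...2....
After op 5 (move_left): buffer="gtoqatoyzop" (len 11), cursors c1@1 c2@5, authorship ..1...2....
After op 6 (add_cursor(0)): buffer="gtoqatoyzop" (len 11), cursors c3@0 c1@1 c2@5, authorship ..1...2....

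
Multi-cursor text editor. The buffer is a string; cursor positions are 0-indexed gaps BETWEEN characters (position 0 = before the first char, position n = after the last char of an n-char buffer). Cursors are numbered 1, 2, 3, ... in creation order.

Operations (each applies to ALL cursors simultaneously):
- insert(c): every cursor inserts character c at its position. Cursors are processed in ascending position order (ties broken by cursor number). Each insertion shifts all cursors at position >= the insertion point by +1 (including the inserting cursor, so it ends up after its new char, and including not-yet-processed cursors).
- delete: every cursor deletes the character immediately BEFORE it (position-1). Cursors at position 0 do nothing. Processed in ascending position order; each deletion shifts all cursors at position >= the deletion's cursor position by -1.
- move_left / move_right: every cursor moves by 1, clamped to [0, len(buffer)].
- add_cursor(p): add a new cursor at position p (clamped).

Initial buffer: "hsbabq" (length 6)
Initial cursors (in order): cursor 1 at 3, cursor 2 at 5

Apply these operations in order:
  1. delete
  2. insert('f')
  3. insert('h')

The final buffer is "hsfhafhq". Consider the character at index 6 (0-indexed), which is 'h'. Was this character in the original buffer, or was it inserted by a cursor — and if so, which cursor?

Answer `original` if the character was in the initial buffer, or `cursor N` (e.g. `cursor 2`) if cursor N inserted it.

Answer: cursor 2

Derivation:
After op 1 (delete): buffer="hsaq" (len 4), cursors c1@2 c2@3, authorship ....
After op 2 (insert('f')): buffer="hsfafq" (len 6), cursors c1@3 c2@5, authorship ..1.2.
After op 3 (insert('h')): buffer="hsfhafhq" (len 8), cursors c1@4 c2@7, authorship ..11.22.
Authorship (.=original, N=cursor N): . . 1 1 . 2 2 .
Index 6: author = 2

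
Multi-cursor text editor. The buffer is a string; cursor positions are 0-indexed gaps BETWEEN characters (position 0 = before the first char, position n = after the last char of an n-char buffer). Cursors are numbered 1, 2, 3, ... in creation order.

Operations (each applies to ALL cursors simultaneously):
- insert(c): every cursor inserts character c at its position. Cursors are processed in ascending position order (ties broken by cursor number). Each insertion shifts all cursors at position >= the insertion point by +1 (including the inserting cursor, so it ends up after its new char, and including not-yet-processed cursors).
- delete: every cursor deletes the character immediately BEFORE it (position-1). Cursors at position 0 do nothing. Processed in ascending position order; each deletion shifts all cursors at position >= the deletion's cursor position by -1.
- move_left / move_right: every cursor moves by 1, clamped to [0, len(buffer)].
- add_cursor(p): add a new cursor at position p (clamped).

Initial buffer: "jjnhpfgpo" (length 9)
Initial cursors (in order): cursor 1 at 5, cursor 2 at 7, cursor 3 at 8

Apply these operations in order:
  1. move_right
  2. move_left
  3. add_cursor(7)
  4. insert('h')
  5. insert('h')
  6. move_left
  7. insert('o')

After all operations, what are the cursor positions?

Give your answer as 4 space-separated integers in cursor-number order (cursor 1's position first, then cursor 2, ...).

Answer: 7 15 19 15

Derivation:
After op 1 (move_right): buffer="jjnhpfgpo" (len 9), cursors c1@6 c2@8 c3@9, authorship .........
After op 2 (move_left): buffer="jjnhpfgpo" (len 9), cursors c1@5 c2@7 c3@8, authorship .........
After op 3 (add_cursor(7)): buffer="jjnhpfgpo" (len 9), cursors c1@5 c2@7 c4@7 c3@8, authorship .........
After op 4 (insert('h')): buffer="jjnhphfghhpho" (len 13), cursors c1@6 c2@10 c4@10 c3@12, authorship .....1..24.3.
After op 5 (insert('h')): buffer="jjnhphhfghhhhphho" (len 17), cursors c1@7 c2@13 c4@13 c3@16, authorship .....11..2424.33.
After op 6 (move_left): buffer="jjnhphhfghhhhphho" (len 17), cursors c1@6 c2@12 c4@12 c3@15, authorship .....11..2424.33.
After op 7 (insert('o')): buffer="jjnhphohfghhhoohphoho" (len 21), cursors c1@7 c2@15 c4@15 c3@19, authorship .....111..242244.333.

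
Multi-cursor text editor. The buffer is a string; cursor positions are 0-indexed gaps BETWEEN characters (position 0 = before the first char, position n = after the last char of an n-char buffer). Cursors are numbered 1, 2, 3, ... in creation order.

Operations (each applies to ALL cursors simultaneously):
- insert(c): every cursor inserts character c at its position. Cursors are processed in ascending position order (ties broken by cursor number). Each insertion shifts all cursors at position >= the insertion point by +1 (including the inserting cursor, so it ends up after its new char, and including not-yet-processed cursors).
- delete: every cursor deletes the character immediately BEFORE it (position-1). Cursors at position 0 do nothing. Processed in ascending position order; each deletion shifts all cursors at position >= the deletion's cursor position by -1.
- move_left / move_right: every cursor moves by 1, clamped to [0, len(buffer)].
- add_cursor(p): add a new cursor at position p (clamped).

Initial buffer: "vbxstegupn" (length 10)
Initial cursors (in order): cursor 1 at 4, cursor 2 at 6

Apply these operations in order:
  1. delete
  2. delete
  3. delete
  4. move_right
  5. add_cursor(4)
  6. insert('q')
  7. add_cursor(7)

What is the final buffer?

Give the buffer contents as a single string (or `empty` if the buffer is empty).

After op 1 (delete): buffer="vbxtgupn" (len 8), cursors c1@3 c2@4, authorship ........
After op 2 (delete): buffer="vbgupn" (len 6), cursors c1@2 c2@2, authorship ......
After op 3 (delete): buffer="gupn" (len 4), cursors c1@0 c2@0, authorship ....
After op 4 (move_right): buffer="gupn" (len 4), cursors c1@1 c2@1, authorship ....
After op 5 (add_cursor(4)): buffer="gupn" (len 4), cursors c1@1 c2@1 c3@4, authorship ....
After op 6 (insert('q')): buffer="gqqupnq" (len 7), cursors c1@3 c2@3 c3@7, authorship .12...3
After op 7 (add_cursor(7)): buffer="gqqupnq" (len 7), cursors c1@3 c2@3 c3@7 c4@7, authorship .12...3

Answer: gqqupnq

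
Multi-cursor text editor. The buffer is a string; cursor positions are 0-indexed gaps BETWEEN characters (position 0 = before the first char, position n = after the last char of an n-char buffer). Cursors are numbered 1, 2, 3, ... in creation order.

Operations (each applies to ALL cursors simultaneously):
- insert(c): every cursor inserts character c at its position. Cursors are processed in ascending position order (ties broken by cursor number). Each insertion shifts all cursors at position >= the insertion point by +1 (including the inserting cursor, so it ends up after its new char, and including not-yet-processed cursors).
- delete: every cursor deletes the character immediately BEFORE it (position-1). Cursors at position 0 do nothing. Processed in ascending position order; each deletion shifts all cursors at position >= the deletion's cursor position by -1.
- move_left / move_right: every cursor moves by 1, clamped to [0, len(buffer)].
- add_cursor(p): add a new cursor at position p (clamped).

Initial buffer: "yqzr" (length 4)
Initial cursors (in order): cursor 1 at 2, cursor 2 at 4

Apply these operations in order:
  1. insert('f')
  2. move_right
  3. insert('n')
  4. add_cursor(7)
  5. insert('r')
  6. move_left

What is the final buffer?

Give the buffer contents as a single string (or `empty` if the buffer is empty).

Answer: yqfznrrfrnr

Derivation:
After op 1 (insert('f')): buffer="yqfzrf" (len 6), cursors c1@3 c2@6, authorship ..1..2
After op 2 (move_right): buffer="yqfzrf" (len 6), cursors c1@4 c2@6, authorship ..1..2
After op 3 (insert('n')): buffer="yqfznrfn" (len 8), cursors c1@5 c2@8, authorship ..1.1.22
After op 4 (add_cursor(7)): buffer="yqfznrfn" (len 8), cursors c1@5 c3@7 c2@8, authorship ..1.1.22
After op 5 (insert('r')): buffer="yqfznrrfrnr" (len 11), cursors c1@6 c3@9 c2@11, authorship ..1.11.2322
After op 6 (move_left): buffer="yqfznrrfrnr" (len 11), cursors c1@5 c3@8 c2@10, authorship ..1.11.2322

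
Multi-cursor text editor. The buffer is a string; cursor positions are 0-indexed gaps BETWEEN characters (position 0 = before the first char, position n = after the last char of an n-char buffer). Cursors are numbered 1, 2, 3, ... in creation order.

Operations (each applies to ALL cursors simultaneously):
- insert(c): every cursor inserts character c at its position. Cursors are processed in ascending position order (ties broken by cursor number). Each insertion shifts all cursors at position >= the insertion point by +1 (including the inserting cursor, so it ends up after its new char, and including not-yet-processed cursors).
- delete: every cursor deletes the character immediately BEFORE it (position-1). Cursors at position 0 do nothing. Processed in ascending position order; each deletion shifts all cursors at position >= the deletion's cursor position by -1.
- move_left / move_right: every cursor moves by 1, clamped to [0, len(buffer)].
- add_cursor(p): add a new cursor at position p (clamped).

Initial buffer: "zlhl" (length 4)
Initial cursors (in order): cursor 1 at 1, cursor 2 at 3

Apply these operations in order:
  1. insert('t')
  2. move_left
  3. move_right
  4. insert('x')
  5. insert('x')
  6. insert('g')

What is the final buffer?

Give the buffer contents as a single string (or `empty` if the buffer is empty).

After op 1 (insert('t')): buffer="ztlhtl" (len 6), cursors c1@2 c2@5, authorship .1..2.
After op 2 (move_left): buffer="ztlhtl" (len 6), cursors c1@1 c2@4, authorship .1..2.
After op 3 (move_right): buffer="ztlhtl" (len 6), cursors c1@2 c2@5, authorship .1..2.
After op 4 (insert('x')): buffer="ztxlhtxl" (len 8), cursors c1@3 c2@7, authorship .11..22.
After op 5 (insert('x')): buffer="ztxxlhtxxl" (len 10), cursors c1@4 c2@9, authorship .111..222.
After op 6 (insert('g')): buffer="ztxxglhtxxgl" (len 12), cursors c1@5 c2@11, authorship .1111..2222.

Answer: ztxxglhtxxgl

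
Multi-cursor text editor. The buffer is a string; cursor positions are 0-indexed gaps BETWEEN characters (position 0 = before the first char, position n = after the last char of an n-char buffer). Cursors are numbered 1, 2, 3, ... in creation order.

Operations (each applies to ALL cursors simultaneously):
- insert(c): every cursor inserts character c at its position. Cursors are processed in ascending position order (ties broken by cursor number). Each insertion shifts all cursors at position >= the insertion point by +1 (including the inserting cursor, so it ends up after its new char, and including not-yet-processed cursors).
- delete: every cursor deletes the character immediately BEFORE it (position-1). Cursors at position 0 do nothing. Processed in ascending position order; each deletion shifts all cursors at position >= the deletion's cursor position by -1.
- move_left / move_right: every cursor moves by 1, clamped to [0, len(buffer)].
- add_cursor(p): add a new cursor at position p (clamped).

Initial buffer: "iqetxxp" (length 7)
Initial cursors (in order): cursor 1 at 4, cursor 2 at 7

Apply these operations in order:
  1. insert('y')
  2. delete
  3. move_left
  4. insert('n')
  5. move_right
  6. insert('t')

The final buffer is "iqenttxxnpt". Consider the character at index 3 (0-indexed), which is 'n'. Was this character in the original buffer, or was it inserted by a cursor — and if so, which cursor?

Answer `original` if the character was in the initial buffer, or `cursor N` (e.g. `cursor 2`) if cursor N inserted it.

After op 1 (insert('y')): buffer="iqetyxxpy" (len 9), cursors c1@5 c2@9, authorship ....1...2
After op 2 (delete): buffer="iqetxxp" (len 7), cursors c1@4 c2@7, authorship .......
After op 3 (move_left): buffer="iqetxxp" (len 7), cursors c1@3 c2@6, authorship .......
After op 4 (insert('n')): buffer="iqentxxnp" (len 9), cursors c1@4 c2@8, authorship ...1...2.
After op 5 (move_right): buffer="iqentxxnp" (len 9), cursors c1@5 c2@9, authorship ...1...2.
After op 6 (insert('t')): buffer="iqenttxxnpt" (len 11), cursors c1@6 c2@11, authorship ...1.1..2.2
Authorship (.=original, N=cursor N): . . . 1 . 1 . . 2 . 2
Index 3: author = 1

Answer: cursor 1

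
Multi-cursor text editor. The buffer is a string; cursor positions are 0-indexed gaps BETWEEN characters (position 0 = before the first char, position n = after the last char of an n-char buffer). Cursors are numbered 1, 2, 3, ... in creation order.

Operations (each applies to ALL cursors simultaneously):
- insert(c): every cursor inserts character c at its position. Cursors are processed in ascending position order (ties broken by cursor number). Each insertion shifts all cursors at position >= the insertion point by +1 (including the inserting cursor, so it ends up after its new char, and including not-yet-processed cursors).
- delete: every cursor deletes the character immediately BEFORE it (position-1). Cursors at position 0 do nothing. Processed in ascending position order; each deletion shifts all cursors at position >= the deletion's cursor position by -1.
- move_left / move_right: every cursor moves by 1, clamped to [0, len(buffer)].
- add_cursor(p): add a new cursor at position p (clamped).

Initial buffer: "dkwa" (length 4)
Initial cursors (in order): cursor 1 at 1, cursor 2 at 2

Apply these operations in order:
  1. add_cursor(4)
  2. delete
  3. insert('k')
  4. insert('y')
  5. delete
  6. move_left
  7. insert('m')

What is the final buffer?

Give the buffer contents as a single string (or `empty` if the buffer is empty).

Answer: kmmkwmk

Derivation:
After op 1 (add_cursor(4)): buffer="dkwa" (len 4), cursors c1@1 c2@2 c3@4, authorship ....
After op 2 (delete): buffer="w" (len 1), cursors c1@0 c2@0 c3@1, authorship .
After op 3 (insert('k')): buffer="kkwk" (len 4), cursors c1@2 c2@2 c3@4, authorship 12.3
After op 4 (insert('y')): buffer="kkyywky" (len 7), cursors c1@4 c2@4 c3@7, authorship 1212.33
After op 5 (delete): buffer="kkwk" (len 4), cursors c1@2 c2@2 c3@4, authorship 12.3
After op 6 (move_left): buffer="kkwk" (len 4), cursors c1@1 c2@1 c3@3, authorship 12.3
After op 7 (insert('m')): buffer="kmmkwmk" (len 7), cursors c1@3 c2@3 c3@6, authorship 1122.33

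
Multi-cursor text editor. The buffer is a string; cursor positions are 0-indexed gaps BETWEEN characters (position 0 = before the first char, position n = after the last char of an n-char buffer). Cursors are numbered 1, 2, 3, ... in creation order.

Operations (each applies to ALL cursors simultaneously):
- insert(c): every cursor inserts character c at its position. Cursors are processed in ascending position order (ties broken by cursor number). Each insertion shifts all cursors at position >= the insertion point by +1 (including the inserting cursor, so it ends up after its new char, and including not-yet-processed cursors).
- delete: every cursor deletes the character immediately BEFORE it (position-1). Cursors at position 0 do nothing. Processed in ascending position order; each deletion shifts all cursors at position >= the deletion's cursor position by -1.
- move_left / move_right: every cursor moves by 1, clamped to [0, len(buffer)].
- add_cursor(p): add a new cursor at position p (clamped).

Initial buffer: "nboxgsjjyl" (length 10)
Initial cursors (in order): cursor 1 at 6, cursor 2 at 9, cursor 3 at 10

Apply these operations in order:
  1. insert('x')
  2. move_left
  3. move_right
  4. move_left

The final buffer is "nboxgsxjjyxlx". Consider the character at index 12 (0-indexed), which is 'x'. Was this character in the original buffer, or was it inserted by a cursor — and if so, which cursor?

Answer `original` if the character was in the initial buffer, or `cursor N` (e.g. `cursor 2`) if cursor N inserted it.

After op 1 (insert('x')): buffer="nboxgsxjjyxlx" (len 13), cursors c1@7 c2@11 c3@13, authorship ......1...2.3
After op 2 (move_left): buffer="nboxgsxjjyxlx" (len 13), cursors c1@6 c2@10 c3@12, authorship ......1...2.3
After op 3 (move_right): buffer="nboxgsxjjyxlx" (len 13), cursors c1@7 c2@11 c3@13, authorship ......1...2.3
After op 4 (move_left): buffer="nboxgsxjjyxlx" (len 13), cursors c1@6 c2@10 c3@12, authorship ......1...2.3
Authorship (.=original, N=cursor N): . . . . . . 1 . . . 2 . 3
Index 12: author = 3

Answer: cursor 3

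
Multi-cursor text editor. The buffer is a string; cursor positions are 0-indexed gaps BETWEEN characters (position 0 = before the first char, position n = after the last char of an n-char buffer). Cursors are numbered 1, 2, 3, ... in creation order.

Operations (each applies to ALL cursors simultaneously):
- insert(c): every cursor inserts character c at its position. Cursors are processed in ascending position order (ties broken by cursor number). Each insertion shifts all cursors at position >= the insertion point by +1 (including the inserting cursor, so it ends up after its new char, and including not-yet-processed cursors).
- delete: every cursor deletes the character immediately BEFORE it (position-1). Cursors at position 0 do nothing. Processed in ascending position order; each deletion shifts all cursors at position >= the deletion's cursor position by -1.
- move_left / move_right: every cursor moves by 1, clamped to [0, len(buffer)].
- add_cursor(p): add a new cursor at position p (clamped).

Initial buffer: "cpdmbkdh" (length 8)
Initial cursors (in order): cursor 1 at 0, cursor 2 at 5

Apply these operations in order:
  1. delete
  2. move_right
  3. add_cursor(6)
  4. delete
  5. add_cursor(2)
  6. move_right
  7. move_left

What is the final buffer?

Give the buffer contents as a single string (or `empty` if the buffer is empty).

Answer: pdmh

Derivation:
After op 1 (delete): buffer="cpdmkdh" (len 7), cursors c1@0 c2@4, authorship .......
After op 2 (move_right): buffer="cpdmkdh" (len 7), cursors c1@1 c2@5, authorship .......
After op 3 (add_cursor(6)): buffer="cpdmkdh" (len 7), cursors c1@1 c2@5 c3@6, authorship .......
After op 4 (delete): buffer="pdmh" (len 4), cursors c1@0 c2@3 c3@3, authorship ....
After op 5 (add_cursor(2)): buffer="pdmh" (len 4), cursors c1@0 c4@2 c2@3 c3@3, authorship ....
After op 6 (move_right): buffer="pdmh" (len 4), cursors c1@1 c4@3 c2@4 c3@4, authorship ....
After op 7 (move_left): buffer="pdmh" (len 4), cursors c1@0 c4@2 c2@3 c3@3, authorship ....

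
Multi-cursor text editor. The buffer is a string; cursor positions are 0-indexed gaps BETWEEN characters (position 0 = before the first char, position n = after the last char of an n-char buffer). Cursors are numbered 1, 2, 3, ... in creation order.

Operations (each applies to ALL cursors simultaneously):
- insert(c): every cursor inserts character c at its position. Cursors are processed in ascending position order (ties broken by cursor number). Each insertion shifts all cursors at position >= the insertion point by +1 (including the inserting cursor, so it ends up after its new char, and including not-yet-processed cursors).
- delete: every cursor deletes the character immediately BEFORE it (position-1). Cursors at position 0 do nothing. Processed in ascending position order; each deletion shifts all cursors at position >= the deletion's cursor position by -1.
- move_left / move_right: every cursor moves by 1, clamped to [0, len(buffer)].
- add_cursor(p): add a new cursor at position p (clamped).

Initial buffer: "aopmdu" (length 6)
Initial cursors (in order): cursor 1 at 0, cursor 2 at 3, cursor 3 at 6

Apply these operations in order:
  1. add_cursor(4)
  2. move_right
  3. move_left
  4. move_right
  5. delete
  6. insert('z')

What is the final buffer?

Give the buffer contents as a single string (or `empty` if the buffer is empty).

Answer: zopzzz

Derivation:
After op 1 (add_cursor(4)): buffer="aopmdu" (len 6), cursors c1@0 c2@3 c4@4 c3@6, authorship ......
After op 2 (move_right): buffer="aopmdu" (len 6), cursors c1@1 c2@4 c4@5 c3@6, authorship ......
After op 3 (move_left): buffer="aopmdu" (len 6), cursors c1@0 c2@3 c4@4 c3@5, authorship ......
After op 4 (move_right): buffer="aopmdu" (len 6), cursors c1@1 c2@4 c4@5 c3@6, authorship ......
After op 5 (delete): buffer="op" (len 2), cursors c1@0 c2@2 c3@2 c4@2, authorship ..
After op 6 (insert('z')): buffer="zopzzz" (len 6), cursors c1@1 c2@6 c3@6 c4@6, authorship 1..234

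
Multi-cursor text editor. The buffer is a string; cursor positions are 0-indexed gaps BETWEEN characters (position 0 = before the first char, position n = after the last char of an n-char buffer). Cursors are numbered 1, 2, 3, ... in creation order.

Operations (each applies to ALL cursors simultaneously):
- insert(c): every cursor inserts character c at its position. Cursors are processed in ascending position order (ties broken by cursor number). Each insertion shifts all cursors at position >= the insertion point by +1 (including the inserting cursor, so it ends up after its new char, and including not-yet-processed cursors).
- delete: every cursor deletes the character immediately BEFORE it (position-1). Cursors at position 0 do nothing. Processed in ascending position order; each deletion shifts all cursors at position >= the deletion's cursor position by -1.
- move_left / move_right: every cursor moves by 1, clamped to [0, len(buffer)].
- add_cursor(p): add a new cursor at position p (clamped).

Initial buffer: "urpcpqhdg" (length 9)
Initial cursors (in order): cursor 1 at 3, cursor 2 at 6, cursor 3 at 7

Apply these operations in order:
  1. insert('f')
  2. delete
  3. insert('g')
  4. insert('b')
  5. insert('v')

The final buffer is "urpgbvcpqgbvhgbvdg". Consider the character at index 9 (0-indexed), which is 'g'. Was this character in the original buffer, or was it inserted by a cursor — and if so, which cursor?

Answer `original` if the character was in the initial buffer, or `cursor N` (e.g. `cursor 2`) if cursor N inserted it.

After op 1 (insert('f')): buffer="urpfcpqfhfdg" (len 12), cursors c1@4 c2@8 c3@10, authorship ...1...2.3..
After op 2 (delete): buffer="urpcpqhdg" (len 9), cursors c1@3 c2@6 c3@7, authorship .........
After op 3 (insert('g')): buffer="urpgcpqghgdg" (len 12), cursors c1@4 c2@8 c3@10, authorship ...1...2.3..
After op 4 (insert('b')): buffer="urpgbcpqgbhgbdg" (len 15), cursors c1@5 c2@10 c3@13, authorship ...11...22.33..
After op 5 (insert('v')): buffer="urpgbvcpqgbvhgbvdg" (len 18), cursors c1@6 c2@12 c3@16, authorship ...111...222.333..
Authorship (.=original, N=cursor N): . . . 1 1 1 . . . 2 2 2 . 3 3 3 . .
Index 9: author = 2

Answer: cursor 2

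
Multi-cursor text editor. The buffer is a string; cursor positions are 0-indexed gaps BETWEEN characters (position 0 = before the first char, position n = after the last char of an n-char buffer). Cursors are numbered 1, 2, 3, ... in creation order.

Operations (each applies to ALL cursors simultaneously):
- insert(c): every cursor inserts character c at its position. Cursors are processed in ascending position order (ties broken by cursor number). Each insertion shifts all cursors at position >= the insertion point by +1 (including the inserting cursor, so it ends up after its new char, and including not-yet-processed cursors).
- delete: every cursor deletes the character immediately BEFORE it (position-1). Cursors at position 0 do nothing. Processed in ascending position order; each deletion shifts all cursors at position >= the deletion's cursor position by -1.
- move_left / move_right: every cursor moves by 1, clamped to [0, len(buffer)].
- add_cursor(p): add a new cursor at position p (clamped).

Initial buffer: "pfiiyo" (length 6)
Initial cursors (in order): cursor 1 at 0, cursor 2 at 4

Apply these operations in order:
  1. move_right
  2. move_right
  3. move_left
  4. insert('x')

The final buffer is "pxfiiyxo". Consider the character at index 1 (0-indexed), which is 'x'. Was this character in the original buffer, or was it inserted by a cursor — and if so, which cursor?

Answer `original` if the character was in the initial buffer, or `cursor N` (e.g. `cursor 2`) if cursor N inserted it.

After op 1 (move_right): buffer="pfiiyo" (len 6), cursors c1@1 c2@5, authorship ......
After op 2 (move_right): buffer="pfiiyo" (len 6), cursors c1@2 c2@6, authorship ......
After op 3 (move_left): buffer="pfiiyo" (len 6), cursors c1@1 c2@5, authorship ......
After op 4 (insert('x')): buffer="pxfiiyxo" (len 8), cursors c1@2 c2@7, authorship .1....2.
Authorship (.=original, N=cursor N): . 1 . . . . 2 .
Index 1: author = 1

Answer: cursor 1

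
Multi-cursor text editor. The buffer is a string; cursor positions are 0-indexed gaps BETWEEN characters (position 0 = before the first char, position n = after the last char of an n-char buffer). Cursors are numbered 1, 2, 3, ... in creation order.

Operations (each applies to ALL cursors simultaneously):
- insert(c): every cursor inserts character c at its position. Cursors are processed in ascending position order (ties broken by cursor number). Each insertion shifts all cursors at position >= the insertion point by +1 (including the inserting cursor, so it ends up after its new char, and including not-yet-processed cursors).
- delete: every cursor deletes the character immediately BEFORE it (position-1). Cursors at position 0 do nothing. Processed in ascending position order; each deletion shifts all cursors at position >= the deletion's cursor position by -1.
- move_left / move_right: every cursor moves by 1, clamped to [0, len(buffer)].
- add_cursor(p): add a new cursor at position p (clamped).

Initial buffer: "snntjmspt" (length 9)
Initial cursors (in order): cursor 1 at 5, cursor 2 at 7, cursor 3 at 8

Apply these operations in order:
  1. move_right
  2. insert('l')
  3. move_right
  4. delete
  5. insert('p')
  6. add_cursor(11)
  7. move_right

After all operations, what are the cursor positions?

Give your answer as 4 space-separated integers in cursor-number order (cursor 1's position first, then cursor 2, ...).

Answer: 9 12 12 12

Derivation:
After op 1 (move_right): buffer="snntjmspt" (len 9), cursors c1@6 c2@8 c3@9, authorship .........
After op 2 (insert('l')): buffer="snntjmlspltl" (len 12), cursors c1@7 c2@10 c3@12, authorship ......1..2.3
After op 3 (move_right): buffer="snntjmlspltl" (len 12), cursors c1@8 c2@11 c3@12, authorship ......1..2.3
After op 4 (delete): buffer="snntjmlpl" (len 9), cursors c1@7 c2@9 c3@9, authorship ......1.2
After op 5 (insert('p')): buffer="snntjmlpplpp" (len 12), cursors c1@8 c2@12 c3@12, authorship ......11.223
After op 6 (add_cursor(11)): buffer="snntjmlpplpp" (len 12), cursors c1@8 c4@11 c2@12 c3@12, authorship ......11.223
After op 7 (move_right): buffer="snntjmlpplpp" (len 12), cursors c1@9 c2@12 c3@12 c4@12, authorship ......11.223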